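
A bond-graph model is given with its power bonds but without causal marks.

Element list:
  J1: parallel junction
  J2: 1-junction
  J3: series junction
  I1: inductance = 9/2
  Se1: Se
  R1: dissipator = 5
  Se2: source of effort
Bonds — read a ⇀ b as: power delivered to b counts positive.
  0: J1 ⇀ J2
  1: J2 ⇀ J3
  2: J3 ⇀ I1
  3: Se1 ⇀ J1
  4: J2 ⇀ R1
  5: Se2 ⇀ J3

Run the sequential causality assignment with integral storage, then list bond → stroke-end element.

β3 stroke at J1  (Se1 (Se) sets effort on bond)
β5 stroke at J3  (source Se2 imposes e)
β0 stroke at J2  (J1: bond 3 brought effort, rest push out)
β2 stroke at I1  (I1: I, integral causality)
β1 stroke at J3  (common-f at J3 fixed by 2)
β4 stroke at J2  (1-jn J2 has f-setter on 1)

#0 |J2
#1 |J3
#2 |I1
#3 |J1
#4 |J2
#5 |J3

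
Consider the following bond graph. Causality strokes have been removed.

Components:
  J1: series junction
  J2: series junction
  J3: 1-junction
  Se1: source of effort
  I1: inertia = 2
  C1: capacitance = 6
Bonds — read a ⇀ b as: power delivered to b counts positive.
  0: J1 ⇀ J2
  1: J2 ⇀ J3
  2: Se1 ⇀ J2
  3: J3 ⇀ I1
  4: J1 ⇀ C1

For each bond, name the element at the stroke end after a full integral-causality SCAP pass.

β2 stroke at J2  (source Se1 imposes e)
β3 stroke at I1  (I1 outputs flow p/I1)
β1 stroke at J3  (J3: bond 3 brought flow, rest push out)
β0 stroke at J2  (1-jn J2 has f-setter on 1)
β4 stroke at J1  (1-jn J1 has f-setter on 0)

bond 0 stroke at J2
bond 1 stroke at J3
bond 2 stroke at J2
bond 3 stroke at I1
bond 4 stroke at J1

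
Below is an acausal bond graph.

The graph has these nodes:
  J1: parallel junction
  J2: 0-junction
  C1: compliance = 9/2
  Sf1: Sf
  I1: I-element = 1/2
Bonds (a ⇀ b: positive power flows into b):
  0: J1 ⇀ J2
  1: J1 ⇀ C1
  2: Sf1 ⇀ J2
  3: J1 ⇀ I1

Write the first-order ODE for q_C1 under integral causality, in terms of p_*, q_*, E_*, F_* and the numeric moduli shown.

dq_C1/dt = F_Sf1 - 2*p_I1

bond 2 →Sf1  (Sf1 (Sf) sets flow on bond)
bond 0 →J2  (J2: last free bond brings effort in)
bond 1 →J1  (C1 integral (e out))
bond 3 →I1  (J1 effort already set via bond 1)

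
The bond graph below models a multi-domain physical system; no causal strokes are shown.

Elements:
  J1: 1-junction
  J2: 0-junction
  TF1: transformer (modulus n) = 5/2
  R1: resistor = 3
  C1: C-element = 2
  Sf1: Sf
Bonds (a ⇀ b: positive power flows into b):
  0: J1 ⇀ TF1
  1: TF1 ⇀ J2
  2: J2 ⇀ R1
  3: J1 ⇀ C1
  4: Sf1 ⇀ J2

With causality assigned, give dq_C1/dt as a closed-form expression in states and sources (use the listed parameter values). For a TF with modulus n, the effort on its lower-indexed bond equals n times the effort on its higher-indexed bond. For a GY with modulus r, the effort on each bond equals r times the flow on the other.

bond 4 →Sf1  (Sf1 (Sf) sets flow on bond)
bond 3 →J1  (C1 outputs effort q/C1)
bond 0 →TF1  (only one flow-in slot at J1)
bond 1 →J2  (TF1: transformer flips bond 0)
bond 2 →R1  (common-e at J2 fixed by 1)

dq_C1/dt = -2*F_Sf1/5 - 2*q_C1/75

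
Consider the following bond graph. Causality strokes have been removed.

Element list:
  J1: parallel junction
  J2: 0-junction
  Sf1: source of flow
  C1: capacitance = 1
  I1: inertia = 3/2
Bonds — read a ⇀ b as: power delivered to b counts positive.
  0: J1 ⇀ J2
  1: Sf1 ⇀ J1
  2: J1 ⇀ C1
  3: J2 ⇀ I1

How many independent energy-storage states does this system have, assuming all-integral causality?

b1 stroke→Sf1  (source Sf1 imposes f)
b2 stroke→J1  (C1 integral (e out))
b0 stroke→J2  (0-jn J1 has e-setter on 2)
b3 stroke→I1  (common-e at J2 fixed by 0)

2  (C1, I1 all integral)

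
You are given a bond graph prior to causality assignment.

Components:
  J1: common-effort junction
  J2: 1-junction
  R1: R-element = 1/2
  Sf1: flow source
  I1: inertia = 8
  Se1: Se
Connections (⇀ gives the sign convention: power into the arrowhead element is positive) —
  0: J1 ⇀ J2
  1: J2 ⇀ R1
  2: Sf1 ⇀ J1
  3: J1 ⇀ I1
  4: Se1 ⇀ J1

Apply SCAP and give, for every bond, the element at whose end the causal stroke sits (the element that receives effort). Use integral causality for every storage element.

β0 |J2
β1 |R1
β2 |Sf1
β3 |I1
β4 |J1

#2 stroke→Sf1  (Sf1 fixes flow; stroke at Sf1)
#4 stroke→J1  (Se1: effort source, stroke at far end)
#0 stroke→J2  (J1: bond 4 brought effort, rest push out)
#3 stroke→I1  (0-jn J1 has e-setter on 4)
#1 stroke→R1  (only one flow-in slot at J2)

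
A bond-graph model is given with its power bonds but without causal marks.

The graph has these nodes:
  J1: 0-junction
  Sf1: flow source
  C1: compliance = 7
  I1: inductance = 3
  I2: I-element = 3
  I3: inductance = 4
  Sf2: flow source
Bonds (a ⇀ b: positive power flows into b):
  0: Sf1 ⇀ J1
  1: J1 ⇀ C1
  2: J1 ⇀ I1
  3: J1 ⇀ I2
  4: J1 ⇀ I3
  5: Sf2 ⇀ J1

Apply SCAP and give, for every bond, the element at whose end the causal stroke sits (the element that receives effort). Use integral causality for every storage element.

b0 →Sf1
b1 →J1
b2 →I1
b3 →I2
b4 →I3
b5 →Sf2

bond 0 →Sf1  (Sf1 fixes flow; stroke at Sf1)
bond 5 →Sf2  (Sf2 (Sf) sets flow on bond)
bond 1 →J1  (C1: C, integral causality)
bond 2 →I1  (J1 effort already set via bond 1)
bond 3 →I2  (0-jn J1 has e-setter on 1)
bond 4 →I3  (J1: bond 1 brought effort, rest push out)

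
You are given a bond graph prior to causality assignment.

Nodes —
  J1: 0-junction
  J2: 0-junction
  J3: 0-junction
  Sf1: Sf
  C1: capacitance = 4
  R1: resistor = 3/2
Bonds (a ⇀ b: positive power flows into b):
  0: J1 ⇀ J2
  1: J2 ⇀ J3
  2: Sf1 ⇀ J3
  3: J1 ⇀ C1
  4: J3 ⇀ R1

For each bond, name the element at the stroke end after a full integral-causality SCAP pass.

#2 |Sf1  (Sf1 (Sf) sets flow on bond)
#3 |J1  (C1 integral (e out))
#0 |J2  (J1 effort already set via bond 3)
#1 |J3  (0-jn J2 has e-setter on 0)
#4 |R1  (J3 effort already set via bond 1)

β0 |J2
β1 |J3
β2 |Sf1
β3 |J1
β4 |R1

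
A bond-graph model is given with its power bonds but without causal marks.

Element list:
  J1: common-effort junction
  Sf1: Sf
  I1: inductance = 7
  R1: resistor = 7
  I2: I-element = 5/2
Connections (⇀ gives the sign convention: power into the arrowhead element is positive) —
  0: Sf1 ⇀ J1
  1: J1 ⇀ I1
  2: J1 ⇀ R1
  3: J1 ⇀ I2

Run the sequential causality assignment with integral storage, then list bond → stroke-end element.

β0 |Sf1
β1 |I1
β2 |J1
β3 |I2

β0 stroke→Sf1  (Sf1 fixes flow; stroke at Sf1)
β1 stroke→I1  (prefer integral on I1)
β3 stroke→I2  (prefer integral on I2)
β2 stroke→J1  (J1 needs exactly one e-in)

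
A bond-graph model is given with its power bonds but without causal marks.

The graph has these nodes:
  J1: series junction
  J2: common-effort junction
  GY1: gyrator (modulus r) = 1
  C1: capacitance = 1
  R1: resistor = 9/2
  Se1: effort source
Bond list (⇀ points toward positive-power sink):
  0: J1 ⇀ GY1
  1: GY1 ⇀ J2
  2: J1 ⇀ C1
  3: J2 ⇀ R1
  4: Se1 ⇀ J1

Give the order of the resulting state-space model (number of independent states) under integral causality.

#4 |J1  (Se1 (Se) sets effort on bond)
#2 |J1  (C1: C, integral causality)
#0 |GY1  (only one flow-in slot at J1)
#1 |GY1  (GY1: gyrator matches bond 0)
#3 |J2  (J2: last free bond brings effort in)

1  (C1 all integral)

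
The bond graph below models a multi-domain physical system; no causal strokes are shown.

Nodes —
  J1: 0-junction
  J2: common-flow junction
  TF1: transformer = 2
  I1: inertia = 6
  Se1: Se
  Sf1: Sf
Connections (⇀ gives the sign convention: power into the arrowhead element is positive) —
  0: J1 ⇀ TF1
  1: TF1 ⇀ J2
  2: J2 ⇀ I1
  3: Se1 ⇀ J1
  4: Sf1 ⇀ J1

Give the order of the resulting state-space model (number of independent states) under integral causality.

1  (I1 all integral)

β3 stroke at J1  (Se1 fixes effort; stroke away)
β4 stroke at Sf1  (Sf1: flow source, stroke at near end)
β0 stroke at TF1  (common-e at J1 fixed by 3)
β1 stroke at J2  (TF TF1: opposite of bond 0)
β2 stroke at I1  (J2: last free bond brings flow in)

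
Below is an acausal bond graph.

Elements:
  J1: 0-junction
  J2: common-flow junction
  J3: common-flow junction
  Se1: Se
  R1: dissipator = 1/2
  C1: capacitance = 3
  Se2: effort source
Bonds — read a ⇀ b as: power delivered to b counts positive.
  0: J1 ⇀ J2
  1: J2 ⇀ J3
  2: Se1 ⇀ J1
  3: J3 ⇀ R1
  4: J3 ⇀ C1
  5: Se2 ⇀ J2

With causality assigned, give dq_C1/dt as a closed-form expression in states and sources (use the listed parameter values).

b2 stroke→J1  (Se1 fixes effort; stroke away)
b5 stroke→J2  (Se2 fixes effort; stroke away)
b0 stroke→J2  (common-e at J1 fixed by 2)
b1 stroke→J3  (J2: last free bond brings flow in)
b4 stroke→J3  (prefer integral on C1)
b3 stroke→R1  (J3 needs exactly one f-in)

dq_C1/dt = 2*E_Se1 + 2*E_Se2 - 2*q_C1/3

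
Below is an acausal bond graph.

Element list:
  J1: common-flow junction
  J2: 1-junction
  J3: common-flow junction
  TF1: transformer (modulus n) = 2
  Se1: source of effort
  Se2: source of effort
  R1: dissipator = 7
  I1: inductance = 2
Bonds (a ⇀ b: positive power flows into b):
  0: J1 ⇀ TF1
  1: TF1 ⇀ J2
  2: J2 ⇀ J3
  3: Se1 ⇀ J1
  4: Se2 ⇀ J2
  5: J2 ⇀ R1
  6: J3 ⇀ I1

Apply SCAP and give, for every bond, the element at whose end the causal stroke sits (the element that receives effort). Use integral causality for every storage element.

bond 3 →J1  (Se1: effort source, stroke at far end)
bond 4 →J2  (source Se2 imposes e)
bond 0 →TF1  (closing 1-jn rule on J1)
bond 1 →J2  (TF1: transformer flips bond 0)
bond 6 →I1  (I1 integral (f out))
bond 2 →J3  (1-jn J3 has f-setter on 6)
bond 5 →J2  (common-f at J2 fixed by 2)

bond 0 |TF1
bond 1 |J2
bond 2 |J3
bond 3 |J1
bond 4 |J2
bond 5 |J2
bond 6 |I1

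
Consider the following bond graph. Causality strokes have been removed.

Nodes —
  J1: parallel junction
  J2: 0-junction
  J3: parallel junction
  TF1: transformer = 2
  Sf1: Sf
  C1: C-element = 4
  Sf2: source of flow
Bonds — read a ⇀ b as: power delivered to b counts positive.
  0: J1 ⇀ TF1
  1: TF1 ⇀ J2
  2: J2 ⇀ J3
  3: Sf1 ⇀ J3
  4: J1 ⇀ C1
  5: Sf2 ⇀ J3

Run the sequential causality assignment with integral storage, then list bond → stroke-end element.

β3 stroke→Sf1  (Sf1 (Sf) sets flow on bond)
β5 stroke→Sf2  (Sf2 (Sf) sets flow on bond)
β2 stroke→J3  (closing 0-jn rule on J3)
β1 stroke→J2  (closing 0-jn rule on J2)
β0 stroke→TF1  (TF1 one-in-one-out from 1)
β4 stroke→J1  (closing 0-jn rule on J1)

β0 →TF1
β1 →J2
β2 →J3
β3 →Sf1
β4 →J1
β5 →Sf2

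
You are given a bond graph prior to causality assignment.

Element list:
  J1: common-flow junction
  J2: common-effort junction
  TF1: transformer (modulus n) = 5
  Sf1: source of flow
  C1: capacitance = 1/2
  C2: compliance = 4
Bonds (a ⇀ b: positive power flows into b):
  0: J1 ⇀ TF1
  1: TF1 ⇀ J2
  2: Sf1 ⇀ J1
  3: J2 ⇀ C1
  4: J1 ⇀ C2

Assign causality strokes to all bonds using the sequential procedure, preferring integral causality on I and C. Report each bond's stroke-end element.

β2 |Sf1  (Sf1 fixes flow; stroke at Sf1)
β0 |J1  (1-jn J1 has f-setter on 2)
β4 |J1  (common-f at J1 fixed by 2)
β1 |TF1  (TF1: transformer flips bond 0)
β3 |J2  (J2: last free bond brings effort in)

β0 stroke→J1
β1 stroke→TF1
β2 stroke→Sf1
β3 stroke→J2
β4 stroke→J1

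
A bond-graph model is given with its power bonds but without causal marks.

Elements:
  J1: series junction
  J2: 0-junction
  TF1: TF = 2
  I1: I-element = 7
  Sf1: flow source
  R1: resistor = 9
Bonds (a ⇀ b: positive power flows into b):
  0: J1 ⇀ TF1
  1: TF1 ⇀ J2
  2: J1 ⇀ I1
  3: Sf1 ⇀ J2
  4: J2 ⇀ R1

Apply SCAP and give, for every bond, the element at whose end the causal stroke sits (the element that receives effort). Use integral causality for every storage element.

β0 stroke at J1
β1 stroke at TF1
β2 stroke at I1
β3 stroke at Sf1
β4 stroke at J2

β3 stroke at Sf1  (Sf1 (Sf) sets flow on bond)
β2 stroke at I1  (I1: I, integral causality)
β0 stroke at J1  (J1: bond 2 brought flow, rest push out)
β1 stroke at TF1  (TF TF1: opposite of bond 0)
β4 stroke at J2  (only one effort-in slot at J2)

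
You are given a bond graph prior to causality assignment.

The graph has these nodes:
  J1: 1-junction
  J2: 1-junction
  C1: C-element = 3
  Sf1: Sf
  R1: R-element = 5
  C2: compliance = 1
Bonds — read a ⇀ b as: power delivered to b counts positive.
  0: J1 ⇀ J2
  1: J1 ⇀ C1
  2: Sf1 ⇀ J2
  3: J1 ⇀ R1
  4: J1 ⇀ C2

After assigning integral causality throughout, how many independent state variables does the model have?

b2 |Sf1  (Sf1 (Sf) sets flow on bond)
b0 |J2  (J2 flow already set via bond 2)
b1 |J1  (1-jn J1 has f-setter on 0)
b3 |J1  (J1 flow already set via bond 0)
b4 |J1  (J1: bond 0 brought flow, rest push out)

2  (C1, C2 all integral)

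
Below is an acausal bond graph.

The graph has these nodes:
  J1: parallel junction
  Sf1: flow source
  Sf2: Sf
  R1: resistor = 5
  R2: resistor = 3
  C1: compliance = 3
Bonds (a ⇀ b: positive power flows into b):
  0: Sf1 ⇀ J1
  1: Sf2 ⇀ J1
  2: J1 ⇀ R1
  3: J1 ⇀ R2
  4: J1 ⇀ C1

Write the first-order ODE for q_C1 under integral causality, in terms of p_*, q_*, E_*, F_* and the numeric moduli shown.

dq_C1/dt = F_Sf1 + F_Sf2 - 8*q_C1/45

β0 stroke at Sf1  (source Sf1 imposes f)
β1 stroke at Sf2  (Sf2: flow source, stroke at near end)
β4 stroke at J1  (C1 outputs effort q/C1)
β2 stroke at R1  (common-e at J1 fixed by 4)
β3 stroke at R2  (common-e at J1 fixed by 4)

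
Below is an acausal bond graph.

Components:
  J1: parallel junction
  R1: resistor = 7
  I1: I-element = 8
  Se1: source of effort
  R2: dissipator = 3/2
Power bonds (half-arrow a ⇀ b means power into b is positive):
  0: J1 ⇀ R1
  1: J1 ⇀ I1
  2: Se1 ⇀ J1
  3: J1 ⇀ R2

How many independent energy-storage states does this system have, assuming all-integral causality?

1  (I1 all integral)

#2 stroke at J1  (source Se1 imposes e)
#0 stroke at R1  (J1 effort already set via bond 2)
#1 stroke at I1  (common-e at J1 fixed by 2)
#3 stroke at R2  (J1: bond 2 brought effort, rest push out)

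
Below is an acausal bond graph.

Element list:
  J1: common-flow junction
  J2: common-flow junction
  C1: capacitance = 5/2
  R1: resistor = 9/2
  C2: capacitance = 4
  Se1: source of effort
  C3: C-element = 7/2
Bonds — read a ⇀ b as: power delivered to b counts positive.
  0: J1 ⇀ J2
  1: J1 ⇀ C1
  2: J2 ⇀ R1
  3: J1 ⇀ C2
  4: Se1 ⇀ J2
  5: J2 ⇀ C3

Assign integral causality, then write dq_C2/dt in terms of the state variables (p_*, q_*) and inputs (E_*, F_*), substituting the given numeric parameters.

dq_C2/dt = 2*E_Se1/9 - 4*q_C1/45 - q_C2/18 - 4*q_C3/63

#4 |J2  (source Se1 imposes e)
#1 |J1  (prefer integral on C1)
#3 |J1  (C2: C, integral causality)
#0 |J2  (J1 needs exactly one f-in)
#5 |J2  (C3: C, integral causality)
#2 |R1  (J2: last free bond brings flow in)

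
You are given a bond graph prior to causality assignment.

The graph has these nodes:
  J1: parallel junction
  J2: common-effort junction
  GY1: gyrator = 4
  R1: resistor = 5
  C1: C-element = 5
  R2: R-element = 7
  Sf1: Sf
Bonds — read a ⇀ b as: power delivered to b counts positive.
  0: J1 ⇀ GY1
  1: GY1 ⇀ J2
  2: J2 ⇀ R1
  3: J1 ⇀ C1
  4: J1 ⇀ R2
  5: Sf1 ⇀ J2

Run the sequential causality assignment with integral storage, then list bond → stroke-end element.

b5 |Sf1  (Sf1 (Sf) sets flow on bond)
b3 |J1  (prefer integral on C1)
b0 |GY1  (0-jn J1 has e-setter on 3)
b4 |R2  (J1 effort already set via bond 3)
b1 |GY1  (GY1: gyrator matches bond 0)
b2 |J2  (J2 needs exactly one e-in)

b0 stroke at GY1
b1 stroke at GY1
b2 stroke at J2
b3 stroke at J1
b4 stroke at R2
b5 stroke at Sf1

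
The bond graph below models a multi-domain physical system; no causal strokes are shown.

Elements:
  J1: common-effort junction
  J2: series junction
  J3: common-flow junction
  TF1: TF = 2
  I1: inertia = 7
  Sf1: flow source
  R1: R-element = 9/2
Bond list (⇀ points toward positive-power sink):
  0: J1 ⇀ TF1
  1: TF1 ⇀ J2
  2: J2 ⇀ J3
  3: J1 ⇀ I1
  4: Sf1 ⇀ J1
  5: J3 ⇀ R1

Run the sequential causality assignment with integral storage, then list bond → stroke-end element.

#4 stroke at Sf1  (Sf1 (Sf) sets flow on bond)
#3 stroke at I1  (prefer integral on I1)
#0 stroke at J1  (J1 needs exactly one e-in)
#1 stroke at TF1  (TF1 one-in-one-out from 0)
#2 stroke at J2  (1-jn J2 has f-setter on 1)
#5 stroke at J3  (J3: bond 2 brought flow, rest push out)

b0 stroke→J1
b1 stroke→TF1
b2 stroke→J2
b3 stroke→I1
b4 stroke→Sf1
b5 stroke→J3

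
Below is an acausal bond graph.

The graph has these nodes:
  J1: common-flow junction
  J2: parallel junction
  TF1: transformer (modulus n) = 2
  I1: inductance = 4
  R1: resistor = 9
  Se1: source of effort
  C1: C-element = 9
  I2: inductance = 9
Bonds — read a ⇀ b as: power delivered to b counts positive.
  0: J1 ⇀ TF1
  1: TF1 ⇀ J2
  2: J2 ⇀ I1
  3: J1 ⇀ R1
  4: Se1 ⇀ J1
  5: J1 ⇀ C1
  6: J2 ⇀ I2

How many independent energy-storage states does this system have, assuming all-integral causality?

#4 stroke→J1  (Se1 (Se) sets effort on bond)
#2 stroke→I1  (I1 outputs flow p/I1)
#5 stroke→J1  (prefer integral on C1)
#6 stroke→I2  (I2 integral (f out))
#1 stroke→J2  (J2: last free bond brings effort in)
#0 stroke→TF1  (TF1: transformer flips bond 1)
#3 stroke→J1  (1-jn J1 has f-setter on 0)

3  (C1, I1, I2 all integral)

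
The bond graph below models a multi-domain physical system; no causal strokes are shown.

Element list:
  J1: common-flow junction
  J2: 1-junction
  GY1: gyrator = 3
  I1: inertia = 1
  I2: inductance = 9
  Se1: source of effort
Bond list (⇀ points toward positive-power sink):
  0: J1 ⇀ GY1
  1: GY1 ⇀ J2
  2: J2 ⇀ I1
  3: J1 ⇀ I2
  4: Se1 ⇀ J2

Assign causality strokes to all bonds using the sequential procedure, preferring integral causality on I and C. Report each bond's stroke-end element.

bond 0 stroke→J1
bond 1 stroke→J2
bond 2 stroke→I1
bond 3 stroke→I2
bond 4 stroke→J2

b4 stroke at J2  (Se1 (Se) sets effort on bond)
b2 stroke at I1  (I1 outputs flow p/I1)
b1 stroke at J2  (J2: bond 2 brought flow, rest push out)
b0 stroke at J1  (GY1 both-in/both-out from 1)
b3 stroke at I2  (J1 needs exactly one f-in)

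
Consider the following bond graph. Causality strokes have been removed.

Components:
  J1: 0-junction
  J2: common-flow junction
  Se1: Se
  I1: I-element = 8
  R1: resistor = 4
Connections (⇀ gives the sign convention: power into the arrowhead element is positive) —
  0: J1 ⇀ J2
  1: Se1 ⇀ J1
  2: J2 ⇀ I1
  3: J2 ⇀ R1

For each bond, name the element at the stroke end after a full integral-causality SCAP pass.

bond 0 stroke→J2
bond 1 stroke→J1
bond 2 stroke→I1
bond 3 stroke→J2

β1 stroke→J1  (source Se1 imposes e)
β0 stroke→J2  (J1 effort already set via bond 1)
β2 stroke→I1  (I1 outputs flow p/I1)
β3 stroke→J2  (common-f at J2 fixed by 2)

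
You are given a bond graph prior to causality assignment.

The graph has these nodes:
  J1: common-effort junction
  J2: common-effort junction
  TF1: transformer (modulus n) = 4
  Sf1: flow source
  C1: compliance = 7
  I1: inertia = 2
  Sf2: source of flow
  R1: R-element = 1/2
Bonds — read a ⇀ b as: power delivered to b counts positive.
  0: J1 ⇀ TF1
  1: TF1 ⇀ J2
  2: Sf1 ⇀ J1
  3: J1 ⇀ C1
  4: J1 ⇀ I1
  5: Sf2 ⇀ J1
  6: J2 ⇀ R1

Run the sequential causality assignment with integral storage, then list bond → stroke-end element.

β2 stroke→Sf1  (Sf1 (Sf) sets flow on bond)
β5 stroke→Sf2  (source Sf2 imposes f)
β3 stroke→J1  (prefer integral on C1)
β0 stroke→TF1  (J1 effort already set via bond 3)
β4 stroke→I1  (J1 effort already set via bond 3)
β1 stroke→J2  (through TF1, causality passes straight; one stroke at TF1)
β6 stroke→R1  (common-e at J2 fixed by 1)

bond 0 stroke→TF1
bond 1 stroke→J2
bond 2 stroke→Sf1
bond 3 stroke→J1
bond 4 stroke→I1
bond 5 stroke→Sf2
bond 6 stroke→R1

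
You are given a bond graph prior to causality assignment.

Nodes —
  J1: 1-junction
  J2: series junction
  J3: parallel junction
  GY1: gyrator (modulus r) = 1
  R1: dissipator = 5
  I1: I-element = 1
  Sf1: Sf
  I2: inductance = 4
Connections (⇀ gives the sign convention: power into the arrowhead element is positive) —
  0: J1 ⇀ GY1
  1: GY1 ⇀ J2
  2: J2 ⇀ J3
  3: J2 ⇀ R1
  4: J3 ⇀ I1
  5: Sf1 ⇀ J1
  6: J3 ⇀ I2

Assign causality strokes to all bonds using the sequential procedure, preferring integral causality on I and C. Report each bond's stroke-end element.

b0 →J1
b1 →J2
b2 →J3
b3 →J2
b4 →I1
b5 →Sf1
b6 →I2

#5 →Sf1  (Sf1 (Sf) sets flow on bond)
#0 →J1  (J1 flow already set via bond 5)
#1 →J2  (GY1: gyrator matches bond 0)
#4 →I1  (prefer integral on I1)
#6 →I2  (prefer integral on I2)
#2 →J3  (closing 0-jn rule on J3)
#3 →J2  (1-jn J2 has f-setter on 2)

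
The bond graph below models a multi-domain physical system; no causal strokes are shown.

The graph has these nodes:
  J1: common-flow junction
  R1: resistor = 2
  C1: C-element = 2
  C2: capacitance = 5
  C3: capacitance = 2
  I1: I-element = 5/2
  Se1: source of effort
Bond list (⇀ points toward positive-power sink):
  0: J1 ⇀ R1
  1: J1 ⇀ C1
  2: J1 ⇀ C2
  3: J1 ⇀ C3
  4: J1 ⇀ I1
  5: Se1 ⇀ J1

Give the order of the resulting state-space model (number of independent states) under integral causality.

4  (C1, C2, C3, I1 all integral)

#5 stroke→J1  (Se1 fixes effort; stroke away)
#1 stroke→J1  (C1 integral (e out))
#2 stroke→J1  (C2 outputs effort q/C2)
#3 stroke→J1  (C3: C, integral causality)
#4 stroke→I1  (prefer integral on I1)
#0 stroke→J1  (J1 flow already set via bond 4)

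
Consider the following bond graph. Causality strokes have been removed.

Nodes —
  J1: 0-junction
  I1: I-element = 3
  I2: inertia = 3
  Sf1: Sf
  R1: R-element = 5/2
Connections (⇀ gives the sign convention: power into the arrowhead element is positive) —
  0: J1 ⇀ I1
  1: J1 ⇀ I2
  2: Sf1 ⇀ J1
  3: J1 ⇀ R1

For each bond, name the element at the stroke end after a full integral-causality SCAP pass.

b0 stroke at I1
b1 stroke at I2
b2 stroke at Sf1
b3 stroke at J1

b2 →Sf1  (Sf1 fixes flow; stroke at Sf1)
b0 →I1  (I1 outputs flow p/I1)
b1 →I2  (I2: I, integral causality)
b3 →J1  (only one effort-in slot at J1)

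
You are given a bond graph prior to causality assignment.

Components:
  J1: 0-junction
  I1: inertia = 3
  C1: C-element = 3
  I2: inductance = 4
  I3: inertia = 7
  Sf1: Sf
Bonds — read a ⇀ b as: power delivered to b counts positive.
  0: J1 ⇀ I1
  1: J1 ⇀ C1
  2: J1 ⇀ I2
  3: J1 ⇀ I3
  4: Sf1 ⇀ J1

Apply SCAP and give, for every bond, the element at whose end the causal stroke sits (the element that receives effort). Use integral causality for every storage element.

b0 →I1
b1 →J1
b2 →I2
b3 →I3
b4 →Sf1

#4 →Sf1  (Sf1 (Sf) sets flow on bond)
#0 →I1  (I1 integral (f out))
#1 →J1  (C1: C, integral causality)
#2 →I2  (0-jn J1 has e-setter on 1)
#3 →I3  (0-jn J1 has e-setter on 1)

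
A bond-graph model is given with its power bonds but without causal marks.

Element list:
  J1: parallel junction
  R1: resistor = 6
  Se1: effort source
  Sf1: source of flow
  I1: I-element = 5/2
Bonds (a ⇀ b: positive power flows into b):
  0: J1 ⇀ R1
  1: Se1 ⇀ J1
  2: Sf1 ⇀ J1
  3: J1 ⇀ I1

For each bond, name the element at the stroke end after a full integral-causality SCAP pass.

#0 |R1
#1 |J1
#2 |Sf1
#3 |I1

bond 1 →J1  (Se1: effort source, stroke at far end)
bond 2 →Sf1  (Sf1: flow source, stroke at near end)
bond 0 →R1  (J1 effort already set via bond 1)
bond 3 →I1  (0-jn J1 has e-setter on 1)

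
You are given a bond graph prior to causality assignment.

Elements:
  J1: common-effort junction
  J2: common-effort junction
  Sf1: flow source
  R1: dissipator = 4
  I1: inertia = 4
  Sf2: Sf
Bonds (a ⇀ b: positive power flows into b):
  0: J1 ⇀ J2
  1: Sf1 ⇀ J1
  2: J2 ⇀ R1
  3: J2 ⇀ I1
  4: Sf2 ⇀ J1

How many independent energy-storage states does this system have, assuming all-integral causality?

b1 →Sf1  (Sf1 fixes flow; stroke at Sf1)
b4 →Sf2  (Sf2 (Sf) sets flow on bond)
b0 →J1  (J1 needs exactly one e-in)
b3 →I1  (I1 integral (f out))
b2 →J2  (only one effort-in slot at J2)

1  (I1 all integral)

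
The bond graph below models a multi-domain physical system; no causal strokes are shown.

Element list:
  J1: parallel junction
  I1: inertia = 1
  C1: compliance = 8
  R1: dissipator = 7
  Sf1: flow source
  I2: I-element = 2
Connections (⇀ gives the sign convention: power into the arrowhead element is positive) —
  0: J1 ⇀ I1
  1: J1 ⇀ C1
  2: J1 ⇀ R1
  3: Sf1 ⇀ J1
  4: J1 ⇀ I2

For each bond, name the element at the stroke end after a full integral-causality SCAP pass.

b3 →Sf1  (Sf1 (Sf) sets flow on bond)
b0 →I1  (I1: I, integral causality)
b1 →J1  (prefer integral on C1)
b2 →R1  (J1 effort already set via bond 1)
b4 →I2  (J1: bond 1 brought effort, rest push out)

b0 |I1
b1 |J1
b2 |R1
b3 |Sf1
b4 |I2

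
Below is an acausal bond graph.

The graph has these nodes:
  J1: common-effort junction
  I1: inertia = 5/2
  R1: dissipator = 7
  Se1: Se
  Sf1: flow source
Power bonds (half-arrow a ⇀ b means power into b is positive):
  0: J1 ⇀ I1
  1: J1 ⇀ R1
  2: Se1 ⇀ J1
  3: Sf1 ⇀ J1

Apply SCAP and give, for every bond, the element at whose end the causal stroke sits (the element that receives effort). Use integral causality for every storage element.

#2 stroke→J1  (Se1 fixes effort; stroke away)
#3 stroke→Sf1  (Sf1 fixes flow; stroke at Sf1)
#0 stroke→I1  (common-e at J1 fixed by 2)
#1 stroke→R1  (J1 effort already set via bond 2)

b0 stroke→I1
b1 stroke→R1
b2 stroke→J1
b3 stroke→Sf1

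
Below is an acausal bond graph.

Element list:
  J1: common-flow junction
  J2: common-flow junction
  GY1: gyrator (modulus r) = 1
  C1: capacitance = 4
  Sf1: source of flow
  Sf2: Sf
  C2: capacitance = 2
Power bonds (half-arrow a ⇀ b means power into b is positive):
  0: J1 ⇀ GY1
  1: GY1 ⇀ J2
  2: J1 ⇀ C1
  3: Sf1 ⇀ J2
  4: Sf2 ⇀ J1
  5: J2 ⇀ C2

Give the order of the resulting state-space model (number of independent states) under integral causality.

b3 stroke→Sf1  (Sf1: flow source, stroke at near end)
b4 stroke→Sf2  (Sf2: flow source, stroke at near end)
b0 stroke→J1  (1-jn J1 has f-setter on 4)
b2 stroke→J1  (J1 flow already set via bond 4)
b1 stroke→J2  (J2 flow already set via bond 3)
b5 stroke→J2  (common-f at J2 fixed by 3)

2  (C1, C2 all integral)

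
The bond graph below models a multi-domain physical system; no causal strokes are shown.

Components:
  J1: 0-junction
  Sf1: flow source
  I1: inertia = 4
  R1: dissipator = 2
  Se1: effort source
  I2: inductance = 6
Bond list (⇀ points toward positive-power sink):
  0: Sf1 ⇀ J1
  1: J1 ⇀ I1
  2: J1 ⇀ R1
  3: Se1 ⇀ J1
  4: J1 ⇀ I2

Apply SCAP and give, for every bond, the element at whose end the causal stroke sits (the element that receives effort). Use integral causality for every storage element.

#0 stroke→Sf1
#1 stroke→I1
#2 stroke→R1
#3 stroke→J1
#4 stroke→I2

#0 stroke→Sf1  (source Sf1 imposes f)
#3 stroke→J1  (source Se1 imposes e)
#1 stroke→I1  (J1 effort already set via bond 3)
#2 stroke→R1  (0-jn J1 has e-setter on 3)
#4 stroke→I2  (J1: bond 3 brought effort, rest push out)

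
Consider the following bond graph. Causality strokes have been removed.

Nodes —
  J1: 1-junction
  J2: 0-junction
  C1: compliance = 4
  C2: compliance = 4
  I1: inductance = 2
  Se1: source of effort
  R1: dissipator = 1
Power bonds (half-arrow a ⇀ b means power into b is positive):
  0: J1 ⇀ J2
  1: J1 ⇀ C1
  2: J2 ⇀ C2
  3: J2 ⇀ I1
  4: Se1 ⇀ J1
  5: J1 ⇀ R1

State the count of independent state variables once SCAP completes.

#4 |J1  (Se1: effort source, stroke at far end)
#1 |J1  (prefer integral on C1)
#2 |J2  (C2: C, integral causality)
#0 |J1  (common-e at J2 fixed by 2)
#3 |I1  (common-e at J2 fixed by 2)
#5 |R1  (closing 1-jn rule on J1)

3  (C1, C2, I1 all integral)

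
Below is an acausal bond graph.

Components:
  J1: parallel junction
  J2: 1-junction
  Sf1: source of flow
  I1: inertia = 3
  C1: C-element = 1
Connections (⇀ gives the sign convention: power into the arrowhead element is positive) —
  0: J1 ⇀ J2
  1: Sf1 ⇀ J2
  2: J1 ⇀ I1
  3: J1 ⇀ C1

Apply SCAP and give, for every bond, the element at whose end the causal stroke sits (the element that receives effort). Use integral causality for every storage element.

b0 →J2
b1 →Sf1
b2 →I1
b3 →J1

#1 |Sf1  (source Sf1 imposes f)
#0 |J2  (J2: bond 1 brought flow, rest push out)
#2 |I1  (I1: I, integral causality)
#3 |J1  (J1: last free bond brings effort in)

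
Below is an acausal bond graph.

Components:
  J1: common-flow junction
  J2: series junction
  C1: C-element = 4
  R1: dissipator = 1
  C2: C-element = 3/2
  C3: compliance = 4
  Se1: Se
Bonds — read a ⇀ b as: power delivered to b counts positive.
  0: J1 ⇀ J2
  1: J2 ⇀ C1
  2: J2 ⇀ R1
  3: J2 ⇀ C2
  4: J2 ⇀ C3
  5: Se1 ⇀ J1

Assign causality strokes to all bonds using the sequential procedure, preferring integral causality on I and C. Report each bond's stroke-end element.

b5 stroke at J1  (Se1 (Se) sets effort on bond)
b0 stroke at J2  (only one flow-in slot at J1)
b1 stroke at J2  (C1 integral (e out))
b3 stroke at J2  (prefer integral on C2)
b4 stroke at J2  (prefer integral on C3)
b2 stroke at R1  (J2 needs exactly one f-in)

bond 0 →J2
bond 1 →J2
bond 2 →R1
bond 3 →J2
bond 4 →J2
bond 5 →J1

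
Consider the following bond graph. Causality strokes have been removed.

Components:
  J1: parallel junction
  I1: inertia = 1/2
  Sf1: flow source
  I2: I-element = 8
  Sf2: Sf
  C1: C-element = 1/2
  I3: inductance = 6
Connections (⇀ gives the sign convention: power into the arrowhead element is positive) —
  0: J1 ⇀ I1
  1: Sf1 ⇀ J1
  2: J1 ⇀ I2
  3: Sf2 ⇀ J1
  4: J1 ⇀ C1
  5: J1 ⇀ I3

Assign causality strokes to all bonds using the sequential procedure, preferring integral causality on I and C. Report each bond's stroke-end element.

b1 |Sf1  (Sf1: flow source, stroke at near end)
b3 |Sf2  (Sf2: flow source, stroke at near end)
b0 |I1  (I1 outputs flow p/I1)
b2 |I2  (I2 integral (f out))
b4 |J1  (prefer integral on C1)
b5 |I3  (0-jn J1 has e-setter on 4)

β0 stroke→I1
β1 stroke→Sf1
β2 stroke→I2
β3 stroke→Sf2
β4 stroke→J1
β5 stroke→I3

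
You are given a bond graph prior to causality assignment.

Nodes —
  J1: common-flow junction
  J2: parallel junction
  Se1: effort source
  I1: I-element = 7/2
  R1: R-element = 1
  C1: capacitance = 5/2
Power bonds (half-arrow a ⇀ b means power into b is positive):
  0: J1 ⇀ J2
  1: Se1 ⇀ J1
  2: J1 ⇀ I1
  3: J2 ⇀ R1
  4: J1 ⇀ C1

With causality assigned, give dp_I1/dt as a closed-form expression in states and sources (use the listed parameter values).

bond 1 |J1  (source Se1 imposes e)
bond 2 |I1  (I1 outputs flow p/I1)
bond 0 |J1  (J1: bond 2 brought flow, rest push out)
bond 4 |J1  (1-jn J1 has f-setter on 2)
bond 3 |J2  (J2 needs exactly one e-in)

dp_I1/dt = E_Se1 - 2*p_I1/7 - 2*q_C1/5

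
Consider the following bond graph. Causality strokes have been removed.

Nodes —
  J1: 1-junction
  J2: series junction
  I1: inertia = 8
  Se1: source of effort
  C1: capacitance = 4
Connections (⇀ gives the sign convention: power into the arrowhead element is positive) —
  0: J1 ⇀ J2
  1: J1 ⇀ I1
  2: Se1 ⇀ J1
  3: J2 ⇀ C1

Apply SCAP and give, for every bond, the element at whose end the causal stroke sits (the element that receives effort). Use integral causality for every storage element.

β0 |J1
β1 |I1
β2 |J1
β3 |J2

#2 stroke→J1  (Se1 fixes effort; stroke away)
#1 stroke→I1  (I1: I, integral causality)
#0 stroke→J1  (J1 flow already set via bond 1)
#3 stroke→J2  (common-f at J2 fixed by 0)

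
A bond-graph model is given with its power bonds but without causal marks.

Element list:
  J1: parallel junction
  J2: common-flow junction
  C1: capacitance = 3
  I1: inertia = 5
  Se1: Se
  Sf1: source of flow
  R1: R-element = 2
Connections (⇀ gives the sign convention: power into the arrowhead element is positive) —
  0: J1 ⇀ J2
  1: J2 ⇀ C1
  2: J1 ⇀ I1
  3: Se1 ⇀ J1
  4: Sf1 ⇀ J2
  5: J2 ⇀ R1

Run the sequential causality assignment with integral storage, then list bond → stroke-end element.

β0 |J2
β1 |J2
β2 |I1
β3 |J1
β4 |Sf1
β5 |J2

#3 stroke at J1  (Se1 fixes effort; stroke away)
#4 stroke at Sf1  (Sf1: flow source, stroke at near end)
#0 stroke at J2  (0-jn J1 has e-setter on 3)
#2 stroke at I1  (J1 effort already set via bond 3)
#1 stroke at J2  (1-jn J2 has f-setter on 4)
#5 stroke at J2  (J2 flow already set via bond 4)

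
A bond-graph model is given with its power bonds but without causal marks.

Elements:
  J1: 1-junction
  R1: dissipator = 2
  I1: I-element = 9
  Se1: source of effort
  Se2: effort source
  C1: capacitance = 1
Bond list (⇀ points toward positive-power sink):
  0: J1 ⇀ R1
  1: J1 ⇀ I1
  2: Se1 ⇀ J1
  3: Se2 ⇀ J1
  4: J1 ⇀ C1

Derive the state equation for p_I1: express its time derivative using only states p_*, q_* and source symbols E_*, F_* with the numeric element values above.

β2 stroke→J1  (Se1 (Se) sets effort on bond)
β3 stroke→J1  (Se2 fixes effort; stroke away)
β1 stroke→I1  (I1 outputs flow p/I1)
β0 stroke→J1  (J1: bond 1 brought flow, rest push out)
β4 stroke→J1  (J1: bond 1 brought flow, rest push out)

dp_I1/dt = E_Se1 + E_Se2 - 2*p_I1/9 - q_C1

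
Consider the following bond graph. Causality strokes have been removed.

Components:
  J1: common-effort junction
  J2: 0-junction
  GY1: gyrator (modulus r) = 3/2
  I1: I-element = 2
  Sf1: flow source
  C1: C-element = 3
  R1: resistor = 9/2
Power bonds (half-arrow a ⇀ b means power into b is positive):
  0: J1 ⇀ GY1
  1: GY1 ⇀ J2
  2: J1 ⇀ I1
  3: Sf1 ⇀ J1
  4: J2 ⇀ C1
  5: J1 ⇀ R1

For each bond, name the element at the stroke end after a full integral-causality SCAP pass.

bond 0 stroke at GY1
bond 1 stroke at GY1
bond 2 stroke at I1
bond 3 stroke at Sf1
bond 4 stroke at J2
bond 5 stroke at J1

#3 →Sf1  (Sf1: flow source, stroke at near end)
#2 →I1  (prefer integral on I1)
#4 →J2  (C1 outputs effort q/C1)
#1 →GY1  (common-e at J2 fixed by 4)
#0 →GY1  (GY GY1: same side as bond 1)
#5 →J1  (closing 0-jn rule on J1)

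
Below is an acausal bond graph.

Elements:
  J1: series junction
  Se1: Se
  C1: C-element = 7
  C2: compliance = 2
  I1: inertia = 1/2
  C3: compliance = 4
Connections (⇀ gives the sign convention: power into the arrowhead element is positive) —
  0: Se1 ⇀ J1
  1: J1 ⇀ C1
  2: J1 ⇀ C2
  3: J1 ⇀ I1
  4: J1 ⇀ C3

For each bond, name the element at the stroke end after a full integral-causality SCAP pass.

#0 stroke at J1
#1 stroke at J1
#2 stroke at J1
#3 stroke at I1
#4 stroke at J1

b0 stroke at J1  (Se1: effort source, stroke at far end)
b1 stroke at J1  (C1 integral (e out))
b2 stroke at J1  (prefer integral on C2)
b3 stroke at I1  (I1: I, integral causality)
b4 stroke at J1  (1-jn J1 has f-setter on 3)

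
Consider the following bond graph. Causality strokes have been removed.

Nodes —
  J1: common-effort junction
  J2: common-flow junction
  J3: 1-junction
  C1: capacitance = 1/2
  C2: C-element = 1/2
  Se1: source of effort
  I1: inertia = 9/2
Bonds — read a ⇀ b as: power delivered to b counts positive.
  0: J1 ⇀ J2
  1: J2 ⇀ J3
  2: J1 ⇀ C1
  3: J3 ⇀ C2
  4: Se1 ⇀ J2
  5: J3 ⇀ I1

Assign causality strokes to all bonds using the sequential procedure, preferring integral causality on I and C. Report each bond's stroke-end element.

bond 0 stroke at J2
bond 1 stroke at J3
bond 2 stroke at J1
bond 3 stroke at J3
bond 4 stroke at J2
bond 5 stroke at I1

b4 →J2  (source Se1 imposes e)
b2 →J1  (C1 outputs effort q/C1)
b0 →J2  (common-e at J1 fixed by 2)
b1 →J3  (J2: last free bond brings flow in)
b3 →J3  (prefer integral on C2)
b5 →I1  (closing 1-jn rule on J3)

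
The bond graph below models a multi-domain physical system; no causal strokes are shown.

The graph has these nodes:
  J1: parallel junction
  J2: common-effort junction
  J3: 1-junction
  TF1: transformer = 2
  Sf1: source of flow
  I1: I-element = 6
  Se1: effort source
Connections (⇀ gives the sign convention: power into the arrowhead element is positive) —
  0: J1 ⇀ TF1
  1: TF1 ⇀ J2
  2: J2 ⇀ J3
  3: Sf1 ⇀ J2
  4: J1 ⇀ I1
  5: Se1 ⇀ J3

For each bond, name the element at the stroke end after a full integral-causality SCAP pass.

β0 stroke at J1
β1 stroke at TF1
β2 stroke at J2
β3 stroke at Sf1
β4 stroke at I1
β5 stroke at J3

#3 stroke at Sf1  (Sf1 fixes flow; stroke at Sf1)
#5 stroke at J3  (Se1 (Se) sets effort on bond)
#2 stroke at J2  (closing 1-jn rule on J3)
#1 stroke at TF1  (0-jn J2 has e-setter on 2)
#0 stroke at J1  (TF1: transformer flips bond 1)
#4 stroke at I1  (J1 effort already set via bond 0)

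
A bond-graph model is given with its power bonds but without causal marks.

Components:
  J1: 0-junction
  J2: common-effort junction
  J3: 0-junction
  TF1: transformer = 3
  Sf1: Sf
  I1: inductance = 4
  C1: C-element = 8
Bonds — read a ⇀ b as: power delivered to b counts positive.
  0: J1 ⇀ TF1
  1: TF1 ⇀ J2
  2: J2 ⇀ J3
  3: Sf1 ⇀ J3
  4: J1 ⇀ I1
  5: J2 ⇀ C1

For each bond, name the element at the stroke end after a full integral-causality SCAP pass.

b3 stroke at Sf1  (Sf1: flow source, stroke at near end)
b2 stroke at J3  (closing 0-jn rule on J3)
b4 stroke at I1  (I1 outputs flow p/I1)
b0 stroke at J1  (J1 needs exactly one e-in)
b1 stroke at TF1  (TF TF1: opposite of bond 0)
b5 stroke at J2  (J2 needs exactly one e-in)

bond 0 |J1
bond 1 |TF1
bond 2 |J3
bond 3 |Sf1
bond 4 |I1
bond 5 |J2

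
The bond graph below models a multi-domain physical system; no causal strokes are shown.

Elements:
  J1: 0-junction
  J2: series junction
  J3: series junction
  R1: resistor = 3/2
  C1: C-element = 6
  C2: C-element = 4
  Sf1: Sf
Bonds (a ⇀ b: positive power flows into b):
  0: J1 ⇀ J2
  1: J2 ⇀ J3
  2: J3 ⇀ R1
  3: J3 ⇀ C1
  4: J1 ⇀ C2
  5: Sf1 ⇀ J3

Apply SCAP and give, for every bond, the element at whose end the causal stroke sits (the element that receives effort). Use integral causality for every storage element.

#0 |J2
#1 |J3
#2 |J3
#3 |J3
#4 |J1
#5 |Sf1

bond 5 |Sf1  (Sf1: flow source, stroke at near end)
bond 1 |J3  (1-jn J3 has f-setter on 5)
bond 2 |J3  (common-f at J3 fixed by 5)
bond 3 |J3  (J3: bond 5 brought flow, rest push out)
bond 0 |J2  (common-f at J2 fixed by 1)
bond 4 |J1  (J1: last free bond brings effort in)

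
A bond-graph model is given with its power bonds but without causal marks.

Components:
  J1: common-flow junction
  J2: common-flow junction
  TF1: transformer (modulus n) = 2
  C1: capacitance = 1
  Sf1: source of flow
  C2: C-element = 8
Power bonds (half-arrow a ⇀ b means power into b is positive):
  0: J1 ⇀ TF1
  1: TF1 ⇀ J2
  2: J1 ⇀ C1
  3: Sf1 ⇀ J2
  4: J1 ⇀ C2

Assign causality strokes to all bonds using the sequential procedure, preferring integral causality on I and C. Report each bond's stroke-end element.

#0 →TF1
#1 →J2
#2 →J1
#3 →Sf1
#4 →J1

b3 stroke at Sf1  (Sf1 (Sf) sets flow on bond)
b1 stroke at J2  (J2 flow already set via bond 3)
b0 stroke at TF1  (TF1 one-in-one-out from 1)
b2 stroke at J1  (J1: bond 0 brought flow, rest push out)
b4 stroke at J1  (J1 flow already set via bond 0)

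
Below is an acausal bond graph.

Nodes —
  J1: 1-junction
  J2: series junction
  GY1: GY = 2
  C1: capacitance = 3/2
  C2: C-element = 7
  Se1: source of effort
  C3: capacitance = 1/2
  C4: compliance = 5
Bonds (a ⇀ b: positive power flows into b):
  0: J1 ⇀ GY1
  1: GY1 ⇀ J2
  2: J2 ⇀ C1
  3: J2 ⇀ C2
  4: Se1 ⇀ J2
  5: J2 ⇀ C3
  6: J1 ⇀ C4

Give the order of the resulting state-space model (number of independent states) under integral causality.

β4 |J2  (source Se1 imposes e)
β2 |J2  (prefer integral on C1)
β3 |J2  (C2 outputs effort q/C2)
β5 |J2  (C3: C, integral causality)
β1 |GY1  (only one flow-in slot at J2)
β0 |GY1  (GY GY1: same side as bond 1)
β6 |J1  (J1: bond 0 brought flow, rest push out)

4  (C1, C2, C3, C4 all integral)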